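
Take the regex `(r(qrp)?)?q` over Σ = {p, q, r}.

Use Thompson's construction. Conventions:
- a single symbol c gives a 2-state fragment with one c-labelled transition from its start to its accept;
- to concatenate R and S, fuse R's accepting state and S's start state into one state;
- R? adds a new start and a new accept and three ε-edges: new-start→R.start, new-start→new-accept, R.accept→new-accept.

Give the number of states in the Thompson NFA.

10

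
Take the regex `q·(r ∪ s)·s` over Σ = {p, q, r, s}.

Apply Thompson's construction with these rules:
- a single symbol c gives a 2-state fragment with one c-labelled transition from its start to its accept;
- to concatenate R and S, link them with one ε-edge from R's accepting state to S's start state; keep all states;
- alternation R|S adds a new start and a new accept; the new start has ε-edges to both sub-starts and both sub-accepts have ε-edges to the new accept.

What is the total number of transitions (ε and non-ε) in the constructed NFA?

10

Per subexpression:
Each of the 4 symbol leaves contributes 1 transition (1 symbol, 0 ε).
  r ∪ s — 6 transitions (2 symbol, 4 ε)
  q·(r ∪ s)·s — 10 transitions (4 symbol, 6 ε)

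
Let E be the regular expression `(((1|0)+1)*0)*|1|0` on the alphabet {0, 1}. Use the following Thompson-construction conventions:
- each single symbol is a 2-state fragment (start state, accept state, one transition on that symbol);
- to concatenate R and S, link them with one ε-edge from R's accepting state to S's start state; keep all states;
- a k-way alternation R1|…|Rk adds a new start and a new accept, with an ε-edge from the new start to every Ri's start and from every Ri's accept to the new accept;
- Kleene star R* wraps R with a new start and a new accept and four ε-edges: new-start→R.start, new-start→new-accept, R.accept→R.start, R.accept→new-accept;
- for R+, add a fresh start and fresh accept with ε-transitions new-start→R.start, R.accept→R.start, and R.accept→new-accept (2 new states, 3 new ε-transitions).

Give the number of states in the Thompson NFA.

22

By structural recursion:
Each of the 6 symbol leaves contributes a 2-state fragment.
  1|0 — 6 states
  (1|0)+ — 8 states
  (1|0)+1 — 10 states
  ((1|0)+1)* — 12 states
  ((1|0)+1)*0 — 14 states
  (((1|0)+1)*0)* — 16 states
  (((1|0)+1)*0)*|1|0 — 22 states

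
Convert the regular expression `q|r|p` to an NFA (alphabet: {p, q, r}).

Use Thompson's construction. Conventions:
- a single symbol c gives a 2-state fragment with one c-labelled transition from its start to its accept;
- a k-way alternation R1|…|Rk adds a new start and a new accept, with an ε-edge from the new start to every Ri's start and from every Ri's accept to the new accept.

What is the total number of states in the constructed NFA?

Building bottom-up:
Each of the 3 symbol leaves contributes a 2-state fragment.
  q|r|p — 8 states

8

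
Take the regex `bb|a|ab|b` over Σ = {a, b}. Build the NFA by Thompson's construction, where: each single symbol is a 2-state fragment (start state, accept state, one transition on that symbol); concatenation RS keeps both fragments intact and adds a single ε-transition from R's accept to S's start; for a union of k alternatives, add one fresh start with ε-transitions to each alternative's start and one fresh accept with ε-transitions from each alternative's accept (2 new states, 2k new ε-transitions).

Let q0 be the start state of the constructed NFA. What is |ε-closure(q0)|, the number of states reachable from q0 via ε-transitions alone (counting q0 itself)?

Work bottom-up. For each fragment F, track |ε-closure(F.start)| and whether F's accept lies in that closure (i.e. whether F accepts ε). A single-symbol fragment has closure size 1 and does not accept ε.
  bb — same as the first factor's closure: C = 1
  ab — C equals the left operand's closure size = 1 (its accept is not ε-reachable, so the closure stops there)
  bb|a|ab|b — new start ε-reaches every alternative's start; none of them accept ε, so the new accept is not reached: C = 1 + 1 + 1 + 1 + 1 = 5

5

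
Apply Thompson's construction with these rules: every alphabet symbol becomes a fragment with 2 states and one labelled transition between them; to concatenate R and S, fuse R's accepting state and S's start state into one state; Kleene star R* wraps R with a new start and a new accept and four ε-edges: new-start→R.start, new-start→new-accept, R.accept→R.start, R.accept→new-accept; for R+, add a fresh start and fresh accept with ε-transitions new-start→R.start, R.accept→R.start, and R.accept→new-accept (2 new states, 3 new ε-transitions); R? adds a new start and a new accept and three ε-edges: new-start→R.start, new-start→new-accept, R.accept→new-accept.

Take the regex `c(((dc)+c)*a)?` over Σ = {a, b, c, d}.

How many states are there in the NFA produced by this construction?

Per subexpression:
Each of the 5 symbol leaves contributes a 2-state fragment.
  dc — 3 states
  (dc)+ — 5 states
  (dc)+c — 6 states
  ((dc)+c)* — 8 states
  ((dc)+c)*a — 9 states
  (((dc)+c)*a)? — 11 states
  c(((dc)+c)*a)? — 12 states

12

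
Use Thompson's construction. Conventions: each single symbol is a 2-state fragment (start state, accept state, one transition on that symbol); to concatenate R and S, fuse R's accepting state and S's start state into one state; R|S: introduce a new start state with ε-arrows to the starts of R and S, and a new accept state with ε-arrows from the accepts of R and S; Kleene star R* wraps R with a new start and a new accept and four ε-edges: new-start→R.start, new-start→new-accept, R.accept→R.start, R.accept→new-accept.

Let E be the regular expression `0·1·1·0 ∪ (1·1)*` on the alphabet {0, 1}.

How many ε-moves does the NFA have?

Per subexpression:
Each of the 6 symbol leaves contributes 0 ε-transitions.
  0·1·1·0 : 0 ε-transitions
  1·1 : 0 ε-transitions
  (1·1)* : 4 ε-transitions
  0·1·1·0 ∪ (1·1)* : 8 ε-transitions

8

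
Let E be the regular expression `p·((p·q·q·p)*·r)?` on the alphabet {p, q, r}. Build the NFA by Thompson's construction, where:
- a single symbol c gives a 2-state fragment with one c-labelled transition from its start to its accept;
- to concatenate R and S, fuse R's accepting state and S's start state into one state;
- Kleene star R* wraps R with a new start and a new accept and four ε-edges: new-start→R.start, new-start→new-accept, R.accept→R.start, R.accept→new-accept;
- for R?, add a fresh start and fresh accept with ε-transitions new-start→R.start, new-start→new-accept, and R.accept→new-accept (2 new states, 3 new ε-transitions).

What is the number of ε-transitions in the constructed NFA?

Bottom-up over the parse tree:
Each of the 6 symbol leaves contributes 0 ε-transitions.
  p·q·q·p = 0 ε-transitions
  (p·q·q·p)* = 4 ε-transitions
  (p·q·q·p)*·r = 4 ε-transitions
  ((p·q·q·p)*·r)? = 7 ε-transitions
  p·((p·q·q·p)*·r)? = 7 ε-transitions

7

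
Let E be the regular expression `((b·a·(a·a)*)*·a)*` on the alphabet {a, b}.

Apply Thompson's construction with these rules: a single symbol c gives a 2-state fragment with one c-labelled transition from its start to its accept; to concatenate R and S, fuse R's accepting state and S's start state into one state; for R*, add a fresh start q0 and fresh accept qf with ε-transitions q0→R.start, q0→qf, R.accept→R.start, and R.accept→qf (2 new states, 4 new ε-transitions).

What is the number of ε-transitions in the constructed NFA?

Bottom-up over the parse tree:
Each of the 5 symbol leaves contributes 0 ε-transitions.
  a·a → 0 ε-transitions
  (a·a)* → 4 ε-transitions
  b·a·(a·a)* → 4 ε-transitions
  (b·a·(a·a)*)* → 8 ε-transitions
  (b·a·(a·a)*)*·a → 8 ε-transitions
  ((b·a·(a·a)*)*·a)* → 12 ε-transitions

12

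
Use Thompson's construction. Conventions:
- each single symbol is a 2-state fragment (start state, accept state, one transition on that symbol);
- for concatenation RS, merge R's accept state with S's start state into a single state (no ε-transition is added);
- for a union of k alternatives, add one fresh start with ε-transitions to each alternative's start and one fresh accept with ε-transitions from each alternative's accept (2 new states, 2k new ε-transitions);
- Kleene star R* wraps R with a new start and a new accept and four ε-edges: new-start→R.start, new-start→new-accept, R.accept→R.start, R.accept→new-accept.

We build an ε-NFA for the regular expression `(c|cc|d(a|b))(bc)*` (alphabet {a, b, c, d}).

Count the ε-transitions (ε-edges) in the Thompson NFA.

14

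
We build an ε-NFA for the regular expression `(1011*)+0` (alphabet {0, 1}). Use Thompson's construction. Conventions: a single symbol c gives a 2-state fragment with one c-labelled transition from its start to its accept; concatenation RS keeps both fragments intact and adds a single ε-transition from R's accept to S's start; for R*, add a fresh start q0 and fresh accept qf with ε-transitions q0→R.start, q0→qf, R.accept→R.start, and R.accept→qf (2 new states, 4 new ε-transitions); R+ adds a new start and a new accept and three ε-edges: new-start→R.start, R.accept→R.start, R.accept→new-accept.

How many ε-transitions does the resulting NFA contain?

11

By structural recursion:
Each of the 5 symbol leaves contributes 0 ε-transitions.
  1* : 4 ε-transitions
  1011* : 7 ε-transitions
  (1011*)+ : 10 ε-transitions
  (1011*)+0 : 11 ε-transitions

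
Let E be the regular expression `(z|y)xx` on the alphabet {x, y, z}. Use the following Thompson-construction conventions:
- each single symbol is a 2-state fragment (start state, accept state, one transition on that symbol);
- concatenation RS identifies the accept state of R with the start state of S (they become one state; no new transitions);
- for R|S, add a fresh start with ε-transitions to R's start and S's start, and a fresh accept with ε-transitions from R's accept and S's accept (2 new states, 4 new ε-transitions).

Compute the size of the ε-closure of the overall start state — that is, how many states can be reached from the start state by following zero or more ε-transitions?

3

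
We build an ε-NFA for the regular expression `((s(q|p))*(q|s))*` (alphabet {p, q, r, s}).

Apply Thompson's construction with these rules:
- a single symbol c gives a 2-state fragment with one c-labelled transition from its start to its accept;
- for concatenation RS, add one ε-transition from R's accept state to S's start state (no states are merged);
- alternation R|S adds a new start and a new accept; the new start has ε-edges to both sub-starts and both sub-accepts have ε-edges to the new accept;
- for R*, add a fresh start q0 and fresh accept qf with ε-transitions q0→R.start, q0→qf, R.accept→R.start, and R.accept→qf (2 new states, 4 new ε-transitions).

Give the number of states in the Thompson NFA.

18

Building bottom-up:
Each of the 5 symbol leaves contributes a 2-state fragment.
  q|p — 6 states
  s(q|p) — 8 states
  (s(q|p))* — 10 states
  q|s — 6 states
  (s(q|p))*(q|s) — 16 states
  ((s(q|p))*(q|s))* — 18 states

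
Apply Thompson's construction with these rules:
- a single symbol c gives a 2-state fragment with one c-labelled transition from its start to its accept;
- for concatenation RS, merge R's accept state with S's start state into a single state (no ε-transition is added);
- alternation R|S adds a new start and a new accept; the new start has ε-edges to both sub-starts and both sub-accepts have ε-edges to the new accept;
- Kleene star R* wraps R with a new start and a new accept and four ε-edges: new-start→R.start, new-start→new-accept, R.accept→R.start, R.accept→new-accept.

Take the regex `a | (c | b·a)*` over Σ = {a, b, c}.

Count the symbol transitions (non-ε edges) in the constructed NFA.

4

Building bottom-up:
Each of the 4 symbol leaves contributes exactly 1 symbol transition.
  b·a — 2 symbol transitions
  c | b·a — 3 symbol transitions
  (c | b·a)* — 3 symbol transitions
  a | (c | b·a)* — 4 symbol transitions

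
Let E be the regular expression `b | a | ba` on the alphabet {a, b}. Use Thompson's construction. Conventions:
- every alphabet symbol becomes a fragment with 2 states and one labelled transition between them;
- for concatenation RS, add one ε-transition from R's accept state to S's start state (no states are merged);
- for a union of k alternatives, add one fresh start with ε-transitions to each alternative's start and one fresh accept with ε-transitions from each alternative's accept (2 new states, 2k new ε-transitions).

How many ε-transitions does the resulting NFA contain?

7

By structural recursion:
Each of the 4 symbol leaves contributes 0 ε-transitions.
  ba : 1 ε-transition
  b | a | ba : 7 ε-transitions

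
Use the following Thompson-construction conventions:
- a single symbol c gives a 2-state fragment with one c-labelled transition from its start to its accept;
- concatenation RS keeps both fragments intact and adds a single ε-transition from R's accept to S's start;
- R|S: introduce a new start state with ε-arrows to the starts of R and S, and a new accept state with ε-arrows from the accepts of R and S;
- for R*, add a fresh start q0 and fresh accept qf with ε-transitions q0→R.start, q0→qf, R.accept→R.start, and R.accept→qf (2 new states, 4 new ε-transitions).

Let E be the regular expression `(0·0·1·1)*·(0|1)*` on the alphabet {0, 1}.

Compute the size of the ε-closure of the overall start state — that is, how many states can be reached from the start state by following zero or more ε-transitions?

Compute the ε-closure size of each fragment's start state recursively; a symbol fragment's start has no outgoing ε-edge, so its closure is just itself (size 1).
  0·0·1·1 : C equals the left operand's closure size = 1 (its accept is not ε-reachable, so the closure stops there)
  (0·0·1·1)* : the star's fresh start ε-reaches both the body's start and the fresh accept: C = 2 + 1 = 3
  0|1 : new start ε-reaches every alternative's start; none of them accept ε, so the new accept is not reached: C = 1 + 1 + 1 = 3
  (0|1)* : new start has ε-edges to the inner start and to the new accept, so C = 2 + 3 = 5
  (0·0·1·1)*·(0|1)* : the left operand accepts ε, so the closure extends into the next operand (via the concat ε-link); C = 3 + 5 = 8

8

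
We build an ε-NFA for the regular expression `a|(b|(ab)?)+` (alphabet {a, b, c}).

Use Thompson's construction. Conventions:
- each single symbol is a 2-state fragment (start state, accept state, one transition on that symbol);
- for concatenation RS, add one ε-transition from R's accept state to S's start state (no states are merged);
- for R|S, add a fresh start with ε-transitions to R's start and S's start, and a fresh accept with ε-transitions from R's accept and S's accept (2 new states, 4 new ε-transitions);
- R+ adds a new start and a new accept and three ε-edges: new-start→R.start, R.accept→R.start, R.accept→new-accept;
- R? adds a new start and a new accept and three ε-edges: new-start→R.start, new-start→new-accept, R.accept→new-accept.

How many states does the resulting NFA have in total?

16

Bottom-up over the parse tree:
Each of the 4 symbol leaves contributes a 2-state fragment.
  ab : 4 states
  (ab)? : 6 states
  b|(ab)? : 10 states
  (b|(ab)?)+ : 12 states
  a|(b|(ab)?)+ : 16 states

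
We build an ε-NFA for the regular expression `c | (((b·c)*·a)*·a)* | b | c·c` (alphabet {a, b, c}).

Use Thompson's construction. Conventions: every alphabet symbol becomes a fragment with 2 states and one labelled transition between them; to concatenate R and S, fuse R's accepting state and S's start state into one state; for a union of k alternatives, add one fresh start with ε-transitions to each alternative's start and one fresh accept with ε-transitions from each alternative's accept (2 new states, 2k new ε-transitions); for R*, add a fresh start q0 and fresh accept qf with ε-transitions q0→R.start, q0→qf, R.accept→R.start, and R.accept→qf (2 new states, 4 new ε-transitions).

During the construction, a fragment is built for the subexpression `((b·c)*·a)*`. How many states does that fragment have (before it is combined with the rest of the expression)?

Fragment for `((b·c)*·a)*`:
Each of the 3 symbol leaves contributes a 2-state fragment.
  b·c — 3 states
  (b·c)* — 5 states
  (b·c)*·a — 6 states
  ((b·c)*·a)* — 8 states

8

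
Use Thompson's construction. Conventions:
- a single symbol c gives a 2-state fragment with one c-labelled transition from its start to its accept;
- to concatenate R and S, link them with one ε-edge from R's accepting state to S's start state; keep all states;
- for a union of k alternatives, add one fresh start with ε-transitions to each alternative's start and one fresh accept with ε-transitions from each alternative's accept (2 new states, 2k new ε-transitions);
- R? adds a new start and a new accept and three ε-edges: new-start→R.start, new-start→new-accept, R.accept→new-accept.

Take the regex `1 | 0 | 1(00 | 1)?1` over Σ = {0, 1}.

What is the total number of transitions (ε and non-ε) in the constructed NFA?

By structural recursion:
Each of the 7 symbol leaves contributes 1 transition (1 symbol, 0 ε).
  00 — 3 transitions (2 symbol, 1 ε)
  00 | 1 — 8 transitions (3 symbol, 5 ε)
  (00 | 1)? — 11 transitions (3 symbol, 8 ε)
  1(00 | 1)?1 — 15 transitions (5 symbol, 10 ε)
  1 | 0 | 1(00 | 1)?1 — 23 transitions (7 symbol, 16 ε)

23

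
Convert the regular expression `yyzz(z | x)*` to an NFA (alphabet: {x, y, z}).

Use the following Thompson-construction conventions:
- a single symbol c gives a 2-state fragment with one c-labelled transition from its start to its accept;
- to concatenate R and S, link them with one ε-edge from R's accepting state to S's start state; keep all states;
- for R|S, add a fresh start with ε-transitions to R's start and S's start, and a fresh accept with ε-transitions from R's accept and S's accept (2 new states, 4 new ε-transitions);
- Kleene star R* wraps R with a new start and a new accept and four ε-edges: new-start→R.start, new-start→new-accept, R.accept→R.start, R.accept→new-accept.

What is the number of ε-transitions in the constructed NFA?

Per subexpression:
Each of the 6 symbol leaves contributes 0 ε-transitions.
  z | x = 4 ε-transitions
  (z | x)* = 8 ε-transitions
  yyzz(z | x)* = 12 ε-transitions

12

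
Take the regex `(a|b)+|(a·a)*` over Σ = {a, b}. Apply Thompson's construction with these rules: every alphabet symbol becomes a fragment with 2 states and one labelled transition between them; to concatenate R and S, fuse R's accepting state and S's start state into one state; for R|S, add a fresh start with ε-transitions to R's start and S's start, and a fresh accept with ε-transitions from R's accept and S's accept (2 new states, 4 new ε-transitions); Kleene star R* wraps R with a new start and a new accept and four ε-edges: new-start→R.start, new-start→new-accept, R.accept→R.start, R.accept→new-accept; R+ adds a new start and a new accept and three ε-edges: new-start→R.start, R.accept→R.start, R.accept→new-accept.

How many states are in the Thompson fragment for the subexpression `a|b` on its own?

Fragment for `a|b`:
Each of the 2 symbol leaves contributes a 2-state fragment.
  a|b = 6 states

6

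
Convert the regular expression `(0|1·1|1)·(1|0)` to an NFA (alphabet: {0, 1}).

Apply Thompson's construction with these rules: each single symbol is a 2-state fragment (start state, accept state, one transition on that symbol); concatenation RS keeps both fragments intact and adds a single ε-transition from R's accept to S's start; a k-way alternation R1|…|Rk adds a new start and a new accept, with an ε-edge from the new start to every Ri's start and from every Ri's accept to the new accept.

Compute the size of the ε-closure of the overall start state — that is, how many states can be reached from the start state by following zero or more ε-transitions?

4

Let C(F) = |ε-closure(F.start)| within fragment F, and note whether F accepts ε. Symbol fragments have C = 1 and do not accept ε. Then:
  1·1 : |ε-closure| equals the left operand's closure size = 1 (its accept is not ε-reachable, so the closure stops there)
  0|1·1|1 : new start ε-reaches every alternative's start; none of them accept ε, so the new accept is not reached: |ε-closure| = 1 + 1 + 1 + 1 = 4
  1|0 : |ε-closure| = 1 + 1 + 1 = 3 (the new accept is not ε-reachable since no branch accepts ε)
  (0|1·1|1)·(1|0) : same as the first factor's closure: |ε-closure| = 4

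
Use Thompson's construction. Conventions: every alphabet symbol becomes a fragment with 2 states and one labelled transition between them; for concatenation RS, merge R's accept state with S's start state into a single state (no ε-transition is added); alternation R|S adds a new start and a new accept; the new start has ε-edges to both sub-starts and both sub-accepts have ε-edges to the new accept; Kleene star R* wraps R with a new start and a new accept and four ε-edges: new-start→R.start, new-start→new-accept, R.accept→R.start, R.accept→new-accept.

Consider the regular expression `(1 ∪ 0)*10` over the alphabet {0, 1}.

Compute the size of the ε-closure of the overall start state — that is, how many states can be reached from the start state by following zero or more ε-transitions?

Work bottom-up. For each fragment F, track |ε-closure(F.start)| and whether F's accept lies in that closure (i.e. whether F accepts ε). A single-symbol fragment has closure size 1 and does not accept ε.
  1 ∪ 0 — new start ε-reaches every alternative's start; none of them accept ε, so the new accept is not reached: C = 1 + 1 + 1 = 3
  (1 ∪ 0)* — the star's fresh start ε-reaches both the body's start and the fresh accept: C = 2 + 3 = 5
  (1 ∪ 0)*10 — the left operand accepts ε, so the closure extends into the next operand (the shared merged state is already counted); C = 5 + (1−1) = 5

5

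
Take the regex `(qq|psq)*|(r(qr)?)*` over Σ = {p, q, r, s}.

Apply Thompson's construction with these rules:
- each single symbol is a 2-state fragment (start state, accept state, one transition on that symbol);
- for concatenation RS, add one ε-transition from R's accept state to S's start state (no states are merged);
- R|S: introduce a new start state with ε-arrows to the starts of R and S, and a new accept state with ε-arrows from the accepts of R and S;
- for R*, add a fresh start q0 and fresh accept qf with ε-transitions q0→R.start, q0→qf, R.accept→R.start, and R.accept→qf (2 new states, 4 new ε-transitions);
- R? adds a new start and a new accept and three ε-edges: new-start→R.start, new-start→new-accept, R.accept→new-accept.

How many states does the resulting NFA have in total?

26

Per subexpression:
Each of the 8 symbol leaves contributes a 2-state fragment.
  qq = 4 states
  psq = 6 states
  qq|psq = 12 states
  (qq|psq)* = 14 states
  qr = 4 states
  (qr)? = 6 states
  r(qr)? = 8 states
  (r(qr)?)* = 10 states
  (qq|psq)*|(r(qr)?)* = 26 states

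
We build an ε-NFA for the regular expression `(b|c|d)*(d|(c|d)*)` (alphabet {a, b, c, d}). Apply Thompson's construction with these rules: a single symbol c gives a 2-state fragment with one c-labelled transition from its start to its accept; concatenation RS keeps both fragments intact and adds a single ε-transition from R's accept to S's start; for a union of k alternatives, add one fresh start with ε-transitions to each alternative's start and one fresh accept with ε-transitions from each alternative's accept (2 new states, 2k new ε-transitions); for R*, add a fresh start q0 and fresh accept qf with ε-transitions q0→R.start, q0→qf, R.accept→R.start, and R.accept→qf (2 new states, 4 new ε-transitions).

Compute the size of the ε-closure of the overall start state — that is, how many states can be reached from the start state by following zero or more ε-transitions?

14

Work bottom-up. For each fragment F, track |ε-closure(F.start)| and whether F's accept lies in that closure (i.e. whether F accepts ε). A single-symbol fragment has closure size 1 and does not accept ε.
  b|c|d → new start ε-reaches every alternative's start; none of them accept ε, so the new accept is not reached: |ε-closure| = 1 + 1 + 1 + 1 = 4
  (b|c|d)* → |ε-closure| = 1 (new start) + 4 (body) + 1 (new accept) = 6
  c|d → new start ε-reaches every alternative's start; none of them accept ε, so the new accept is not reached: |ε-closure| = 1 + 1 + 1 = 3
  (c|d)* → the star's fresh start ε-reaches both the body's start and the fresh accept: |ε-closure| = 2 + 3 = 5
  d|(c|d)* → |ε-closure| = 1 (new start) + (1 + 5) + 1 (new accept, since some branch ε-reaches its own accept) = 8
  (b|c|d)*(d|(c|d)*) → |ε-closure| = 6 + 8 = 14 (closure spills across the concat boundary because the left factor accepts ε)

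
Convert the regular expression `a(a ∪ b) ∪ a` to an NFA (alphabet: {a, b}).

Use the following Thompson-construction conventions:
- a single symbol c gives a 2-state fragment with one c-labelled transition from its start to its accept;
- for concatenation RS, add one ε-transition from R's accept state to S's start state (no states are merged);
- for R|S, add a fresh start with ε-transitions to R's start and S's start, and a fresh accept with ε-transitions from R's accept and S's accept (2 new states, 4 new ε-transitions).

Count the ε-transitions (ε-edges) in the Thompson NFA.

9

Building bottom-up:
Each of the 4 symbol leaves contributes 0 ε-transitions.
  a ∪ b = 4 ε-transitions
  a(a ∪ b) = 5 ε-transitions
  a(a ∪ b) ∪ a = 9 ε-transitions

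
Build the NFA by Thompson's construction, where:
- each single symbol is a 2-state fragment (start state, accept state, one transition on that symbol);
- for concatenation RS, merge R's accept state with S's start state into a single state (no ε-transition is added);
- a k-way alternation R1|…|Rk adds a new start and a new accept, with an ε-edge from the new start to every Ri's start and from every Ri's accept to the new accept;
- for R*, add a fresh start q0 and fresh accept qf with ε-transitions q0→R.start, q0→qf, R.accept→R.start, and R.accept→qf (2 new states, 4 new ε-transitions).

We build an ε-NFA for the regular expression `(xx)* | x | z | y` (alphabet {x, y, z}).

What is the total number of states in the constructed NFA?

Building bottom-up:
Each of the 5 symbol leaves contributes a 2-state fragment.
  xx : 3 states
  (xx)* : 5 states
  (xx)* | x | z | y : 13 states

13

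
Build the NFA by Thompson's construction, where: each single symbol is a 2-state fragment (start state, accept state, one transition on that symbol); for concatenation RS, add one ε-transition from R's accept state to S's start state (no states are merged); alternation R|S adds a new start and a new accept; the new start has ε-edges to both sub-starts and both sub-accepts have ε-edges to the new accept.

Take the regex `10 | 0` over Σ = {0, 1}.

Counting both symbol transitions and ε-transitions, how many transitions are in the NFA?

8

Building bottom-up:
Each of the 3 symbol leaves contributes 1 transition (1 symbol, 0 ε).
  10 = 3 transitions (2 symbol, 1 ε)
  10 | 0 = 8 transitions (3 symbol, 5 ε)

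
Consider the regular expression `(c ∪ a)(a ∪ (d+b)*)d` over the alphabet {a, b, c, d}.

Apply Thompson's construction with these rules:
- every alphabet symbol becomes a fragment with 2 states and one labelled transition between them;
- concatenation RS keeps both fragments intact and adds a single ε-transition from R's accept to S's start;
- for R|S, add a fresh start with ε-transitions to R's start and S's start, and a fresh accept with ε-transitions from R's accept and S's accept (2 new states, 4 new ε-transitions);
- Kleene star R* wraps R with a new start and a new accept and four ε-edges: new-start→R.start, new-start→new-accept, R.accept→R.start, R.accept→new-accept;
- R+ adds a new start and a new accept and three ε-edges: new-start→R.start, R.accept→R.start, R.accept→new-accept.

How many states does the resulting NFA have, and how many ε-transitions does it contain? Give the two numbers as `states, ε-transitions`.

20, 18

Recursing over subexpressions:
Each of the 6 symbol leaves contributes 2 states and 0 ε-transitions.
  c ∪ a : 6 states, 4 ε-transitions
  d+ : 4 states, 3 ε-transitions
  d+b : 6 states, 4 ε-transitions
  (d+b)* : 8 states, 8 ε-transitions
  a ∪ (d+b)* : 12 states, 12 ε-transitions
  (c ∪ a)(a ∪ (d+b)*)d : 20 states, 18 ε-transitions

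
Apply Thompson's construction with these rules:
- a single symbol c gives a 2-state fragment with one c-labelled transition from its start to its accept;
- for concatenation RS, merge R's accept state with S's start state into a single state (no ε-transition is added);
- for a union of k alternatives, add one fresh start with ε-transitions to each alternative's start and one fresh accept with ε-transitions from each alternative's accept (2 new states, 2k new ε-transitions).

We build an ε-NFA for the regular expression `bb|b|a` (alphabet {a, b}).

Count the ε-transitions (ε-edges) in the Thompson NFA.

Building bottom-up:
Each of the 4 symbol leaves contributes 0 ε-transitions.
  bb : 0 ε-transitions
  bb|b|a : 6 ε-transitions

6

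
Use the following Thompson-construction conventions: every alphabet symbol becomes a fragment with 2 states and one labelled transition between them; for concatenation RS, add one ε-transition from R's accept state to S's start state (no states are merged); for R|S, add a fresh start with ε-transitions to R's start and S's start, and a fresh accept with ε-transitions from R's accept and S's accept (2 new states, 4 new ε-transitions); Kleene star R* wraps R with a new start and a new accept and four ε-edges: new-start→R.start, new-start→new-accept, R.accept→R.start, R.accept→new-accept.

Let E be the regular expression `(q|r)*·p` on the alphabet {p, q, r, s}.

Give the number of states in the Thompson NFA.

10

Bottom-up over the parse tree:
Each of the 3 symbol leaves contributes a 2-state fragment.
  q|r — 6 states
  (q|r)* — 8 states
  (q|r)*·p — 10 states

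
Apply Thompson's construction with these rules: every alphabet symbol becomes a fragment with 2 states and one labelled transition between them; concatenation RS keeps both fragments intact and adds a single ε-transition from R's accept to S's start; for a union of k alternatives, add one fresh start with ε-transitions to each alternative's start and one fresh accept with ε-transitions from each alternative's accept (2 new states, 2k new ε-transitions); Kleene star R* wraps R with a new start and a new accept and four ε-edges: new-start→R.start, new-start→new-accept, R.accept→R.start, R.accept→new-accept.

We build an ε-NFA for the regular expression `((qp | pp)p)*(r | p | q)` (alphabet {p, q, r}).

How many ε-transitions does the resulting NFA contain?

18

By structural recursion:
Each of the 8 symbol leaves contributes 0 ε-transitions.
  qp = 1 ε-transition
  pp = 1 ε-transition
  qp | pp = 6 ε-transitions
  (qp | pp)p = 7 ε-transitions
  ((qp | pp)p)* = 11 ε-transitions
  r | p | q = 6 ε-transitions
  ((qp | pp)p)*(r | p | q) = 18 ε-transitions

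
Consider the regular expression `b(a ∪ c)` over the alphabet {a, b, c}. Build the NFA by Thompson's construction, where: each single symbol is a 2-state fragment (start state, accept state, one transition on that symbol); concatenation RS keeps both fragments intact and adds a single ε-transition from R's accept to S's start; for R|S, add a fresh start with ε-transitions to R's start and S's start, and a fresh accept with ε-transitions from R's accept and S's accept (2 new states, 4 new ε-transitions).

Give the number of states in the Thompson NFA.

Per subexpression:
Each of the 3 symbol leaves contributes a 2-state fragment.
  a ∪ c — 6 states
  b(a ∪ c) — 8 states

8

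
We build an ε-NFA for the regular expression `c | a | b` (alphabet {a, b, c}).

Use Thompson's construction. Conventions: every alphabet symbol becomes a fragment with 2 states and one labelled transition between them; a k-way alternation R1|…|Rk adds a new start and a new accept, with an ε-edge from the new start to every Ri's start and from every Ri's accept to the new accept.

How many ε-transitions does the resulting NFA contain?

6

By structural recursion:
Each of the 3 symbol leaves contributes 0 ε-transitions.
  c | a | b = 6 ε-transitions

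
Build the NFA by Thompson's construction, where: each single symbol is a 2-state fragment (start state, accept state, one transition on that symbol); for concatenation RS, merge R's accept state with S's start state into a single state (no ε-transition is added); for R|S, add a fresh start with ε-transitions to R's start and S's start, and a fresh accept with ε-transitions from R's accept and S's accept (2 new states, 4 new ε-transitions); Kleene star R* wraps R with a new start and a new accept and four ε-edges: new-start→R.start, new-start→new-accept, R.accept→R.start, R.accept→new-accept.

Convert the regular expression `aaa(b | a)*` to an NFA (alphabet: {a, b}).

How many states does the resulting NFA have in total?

Per subexpression:
Each of the 5 symbol leaves contributes a 2-state fragment.
  b | a → 6 states
  (b | a)* → 8 states
  aaa(b | a)* → 11 states

11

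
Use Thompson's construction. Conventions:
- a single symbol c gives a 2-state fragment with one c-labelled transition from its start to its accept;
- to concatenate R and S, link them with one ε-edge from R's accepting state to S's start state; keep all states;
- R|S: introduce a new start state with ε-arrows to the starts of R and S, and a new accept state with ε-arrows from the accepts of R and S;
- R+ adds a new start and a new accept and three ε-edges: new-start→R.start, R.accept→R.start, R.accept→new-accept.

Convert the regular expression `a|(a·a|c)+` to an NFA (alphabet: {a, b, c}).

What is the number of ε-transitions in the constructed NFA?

12

Recursing over subexpressions:
Each of the 4 symbol leaves contributes 0 ε-transitions.
  a·a : 1 ε-transition
  a·a|c : 5 ε-transitions
  (a·a|c)+ : 8 ε-transitions
  a|(a·a|c)+ : 12 ε-transitions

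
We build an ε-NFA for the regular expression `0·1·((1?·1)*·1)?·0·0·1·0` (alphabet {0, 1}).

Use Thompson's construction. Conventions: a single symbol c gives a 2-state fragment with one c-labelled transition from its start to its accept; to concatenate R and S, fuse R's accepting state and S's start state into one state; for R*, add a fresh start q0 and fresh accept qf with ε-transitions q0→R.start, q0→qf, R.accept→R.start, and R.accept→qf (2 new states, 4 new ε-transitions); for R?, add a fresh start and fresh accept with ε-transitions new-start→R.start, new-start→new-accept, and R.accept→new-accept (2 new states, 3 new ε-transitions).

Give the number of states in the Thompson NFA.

16

Recursing over subexpressions:
Each of the 9 symbol leaves contributes a 2-state fragment.
  1? — 4 states
  1?·1 — 5 states
  (1?·1)* — 7 states
  (1?·1)*·1 — 8 states
  ((1?·1)*·1)? — 10 states
  0·1·((1?·1)*·1)?·0·0·1·0 — 16 states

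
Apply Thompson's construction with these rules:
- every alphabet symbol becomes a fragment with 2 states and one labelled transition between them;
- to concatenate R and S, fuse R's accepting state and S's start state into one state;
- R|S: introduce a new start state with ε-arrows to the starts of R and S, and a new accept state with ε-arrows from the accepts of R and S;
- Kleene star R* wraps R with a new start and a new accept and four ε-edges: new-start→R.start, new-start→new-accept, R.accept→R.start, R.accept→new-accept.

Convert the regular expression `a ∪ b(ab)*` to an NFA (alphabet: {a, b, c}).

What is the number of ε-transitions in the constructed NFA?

8

Building bottom-up:
Each of the 4 symbol leaves contributes 0 ε-transitions.
  ab — 0 ε-transitions
  (ab)* — 4 ε-transitions
  b(ab)* — 4 ε-transitions
  a ∪ b(ab)* — 8 ε-transitions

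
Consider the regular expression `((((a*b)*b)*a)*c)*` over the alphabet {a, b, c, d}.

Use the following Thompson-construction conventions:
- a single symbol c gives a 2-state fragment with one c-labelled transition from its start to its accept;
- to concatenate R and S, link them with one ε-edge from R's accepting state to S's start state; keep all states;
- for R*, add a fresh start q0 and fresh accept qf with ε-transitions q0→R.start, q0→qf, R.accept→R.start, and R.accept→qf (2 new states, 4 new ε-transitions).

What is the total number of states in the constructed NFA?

Recursing over subexpressions:
Each of the 5 symbol leaves contributes a 2-state fragment.
  a* → 4 states
  a*b → 6 states
  (a*b)* → 8 states
  (a*b)*b → 10 states
  ((a*b)*b)* → 12 states
  ((a*b)*b)*a → 14 states
  (((a*b)*b)*a)* → 16 states
  (((a*b)*b)*a)*c → 18 states
  ((((a*b)*b)*a)*c)* → 20 states

20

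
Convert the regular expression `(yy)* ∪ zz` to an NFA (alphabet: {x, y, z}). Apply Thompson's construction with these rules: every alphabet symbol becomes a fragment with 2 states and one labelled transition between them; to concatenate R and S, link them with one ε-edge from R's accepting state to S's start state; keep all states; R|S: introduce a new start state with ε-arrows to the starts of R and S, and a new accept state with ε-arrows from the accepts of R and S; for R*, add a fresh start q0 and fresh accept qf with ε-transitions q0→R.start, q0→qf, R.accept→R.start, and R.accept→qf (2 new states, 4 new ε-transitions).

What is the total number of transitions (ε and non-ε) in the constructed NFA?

Bottom-up over the parse tree:
Each of the 4 symbol leaves contributes 1 transition (1 symbol, 0 ε).
  yy — 3 transitions (2 symbol, 1 ε)
  (yy)* — 7 transitions (2 symbol, 5 ε)
  zz — 3 transitions (2 symbol, 1 ε)
  (yy)* ∪ zz — 14 transitions (4 symbol, 10 ε)

14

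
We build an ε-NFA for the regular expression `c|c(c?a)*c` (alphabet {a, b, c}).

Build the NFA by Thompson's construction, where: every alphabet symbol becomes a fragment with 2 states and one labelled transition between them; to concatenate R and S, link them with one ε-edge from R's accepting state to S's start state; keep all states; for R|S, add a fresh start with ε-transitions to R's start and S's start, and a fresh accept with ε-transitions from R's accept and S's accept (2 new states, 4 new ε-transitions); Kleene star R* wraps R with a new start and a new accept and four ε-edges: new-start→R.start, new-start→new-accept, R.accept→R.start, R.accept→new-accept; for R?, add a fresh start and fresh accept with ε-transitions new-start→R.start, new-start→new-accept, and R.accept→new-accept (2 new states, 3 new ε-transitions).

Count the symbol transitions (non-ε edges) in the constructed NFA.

Building bottom-up:
Each of the 5 symbol leaves contributes exactly 1 symbol transition.
  c? → 1 symbol transition
  c?a → 2 symbol transitions
  (c?a)* → 2 symbol transitions
  c(c?a)*c → 4 symbol transitions
  c|c(c?a)*c → 5 symbol transitions

5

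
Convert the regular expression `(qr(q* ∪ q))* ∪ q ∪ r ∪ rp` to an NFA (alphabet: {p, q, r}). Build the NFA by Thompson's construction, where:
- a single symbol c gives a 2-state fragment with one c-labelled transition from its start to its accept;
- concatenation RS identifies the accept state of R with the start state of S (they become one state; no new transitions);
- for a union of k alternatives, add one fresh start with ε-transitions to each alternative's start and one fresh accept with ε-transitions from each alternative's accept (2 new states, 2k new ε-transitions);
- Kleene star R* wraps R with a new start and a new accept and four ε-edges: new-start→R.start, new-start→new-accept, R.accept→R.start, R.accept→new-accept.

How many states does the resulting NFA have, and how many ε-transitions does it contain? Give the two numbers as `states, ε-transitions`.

Per subexpression:
Each of the 8 symbol leaves contributes 2 states and 0 ε-transitions.
  q* = 4 states, 4 ε-transitions
  q* ∪ q = 8 states, 8 ε-transitions
  qr(q* ∪ q) = 10 states, 8 ε-transitions
  (qr(q* ∪ q))* = 12 states, 12 ε-transitions
  rp = 3 states, 0 ε-transitions
  (qr(q* ∪ q))* ∪ q ∪ r ∪ rp = 21 states, 20 ε-transitions

21, 20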